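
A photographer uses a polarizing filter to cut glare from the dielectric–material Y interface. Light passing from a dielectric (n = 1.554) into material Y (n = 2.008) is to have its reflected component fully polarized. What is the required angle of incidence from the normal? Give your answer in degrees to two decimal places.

θ_B ≈ 52.26°

Here n₂/n₁ = 2.008/1.554 = 1.2921, and Brewster's law gives tan θ_B = n₂/n₁. Taking the arctangent, θ_B = 52.26°.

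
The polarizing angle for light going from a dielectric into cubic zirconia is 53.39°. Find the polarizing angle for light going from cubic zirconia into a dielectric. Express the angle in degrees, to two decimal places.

θ_B' ≈ 36.61°

The two Brewster angles are complementary: θ_B' = 90° − θ_B = 90° − 53.39° = 36.61°.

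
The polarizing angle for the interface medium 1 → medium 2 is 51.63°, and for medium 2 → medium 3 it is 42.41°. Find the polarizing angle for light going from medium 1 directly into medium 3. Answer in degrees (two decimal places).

Each Brewster angle gives a ratio: n₂/n₁ = tan 51.63° = 1.2630, n₃/n₂ = tan 42.41° = 0.9134.
Multiplying, n₃/n₁ = 1.2630 × 0.9134 = 1.1537, and θ_B(1→3) = arctan 1.1537 = 49.08°.

θ_B ≈ 49.08°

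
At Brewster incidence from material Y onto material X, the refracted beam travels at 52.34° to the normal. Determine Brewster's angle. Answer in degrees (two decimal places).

Since the reflected and refracted rays are at right angles at the polarizing angle, θ_B + θ_t = 90°.
θ_B = 90° − 52.34° = 37.66°.

θ_B ≈ 37.66°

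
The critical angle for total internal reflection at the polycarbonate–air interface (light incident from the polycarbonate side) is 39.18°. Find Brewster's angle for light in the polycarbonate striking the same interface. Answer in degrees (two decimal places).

θ_B ≈ 32.28°

n₂/n₁ = sin θ_c = sin 39.18° = 0.6318.
tan θ_B equals the same ratio, so θ_B = arctan(0.6318) = 32.28°.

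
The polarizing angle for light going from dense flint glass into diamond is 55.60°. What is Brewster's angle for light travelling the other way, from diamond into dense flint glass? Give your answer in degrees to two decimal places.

θ_B' ≈ 34.40°

The two Brewster angles are complementary: θ_B' = 90° − θ_B = 90° − 55.60° = 34.40°.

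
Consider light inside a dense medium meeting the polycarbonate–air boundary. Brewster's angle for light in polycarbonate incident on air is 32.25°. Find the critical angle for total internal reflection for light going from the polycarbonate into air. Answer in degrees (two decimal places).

tan θ_B = n₂/n₁ = tan 32.25° = 0.6310.
Total internal reflection: sin θ_c = n₂/n₁ = 0.6310.
θ_c = arcsin(0.6310) = 39.12°.

θ_c ≈ 39.12°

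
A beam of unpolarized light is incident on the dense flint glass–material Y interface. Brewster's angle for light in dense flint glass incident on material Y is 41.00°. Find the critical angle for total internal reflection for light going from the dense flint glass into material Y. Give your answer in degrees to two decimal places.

θ_c ≈ 60.38°

n₂/n₁ = tan 41.00° = 0.8693; the critical angle satisfies sin θ_c = n₂/n₁.
θ_c = arcsin(0.8693) = 60.38°.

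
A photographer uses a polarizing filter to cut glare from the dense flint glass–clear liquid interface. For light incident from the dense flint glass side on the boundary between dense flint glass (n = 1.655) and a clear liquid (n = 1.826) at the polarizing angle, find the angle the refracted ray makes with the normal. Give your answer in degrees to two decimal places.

θ_B = arctan(n₂/n₁) = arctan(1.826/1.655) = 47.81°.
Since θ_B + θ_t = 90° at Brewster incidence, θ_t = 90° − 47.81° = 42.19°.

θ_t ≈ 42.19°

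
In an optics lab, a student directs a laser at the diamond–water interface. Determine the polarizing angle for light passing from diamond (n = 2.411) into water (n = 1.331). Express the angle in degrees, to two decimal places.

At Brewster's angle the reflected and refracted rays are perpendicular, which with Snell's law gives tan θ_B = n₂/n₁.
Brewster's condition: tan θ_B = n₂/n₁ = 1.331/2.411 = 0.5521. Taking the arctangent, θ_B = 28.90°.

θ_B ≈ 28.90°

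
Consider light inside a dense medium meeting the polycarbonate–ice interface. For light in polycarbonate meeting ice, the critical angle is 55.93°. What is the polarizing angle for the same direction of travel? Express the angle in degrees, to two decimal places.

θ_B ≈ 39.64°

At the critical angle sin θ_c = n₂/n₁, giving n₂/n₁ = sin 55.93° = 0.8284.
Then tan θ_B = n₂/n₁ = 0.8284, so θ_B = arctan 0.8284 = 39.64°.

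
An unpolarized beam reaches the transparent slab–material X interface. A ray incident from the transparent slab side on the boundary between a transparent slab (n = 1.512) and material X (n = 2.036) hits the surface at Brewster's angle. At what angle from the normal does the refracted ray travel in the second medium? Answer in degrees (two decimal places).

tan θ_B = n₂/n₁ = 2.036/1.512 = 1.3466, so θ_B = 53.40°.
The refracted ray is perpendicular to the reflected ray, so θ_t = 90° − θ_B = 36.60°.

θ_t ≈ 36.60°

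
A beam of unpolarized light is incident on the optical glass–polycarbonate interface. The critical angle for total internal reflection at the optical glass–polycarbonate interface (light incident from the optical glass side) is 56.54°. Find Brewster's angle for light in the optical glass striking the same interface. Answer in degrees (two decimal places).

θ_B ≈ 39.84°

sin θ_c = n₂/n₁, so n₂/n₁ = sin 56.54° = 0.8343.
Brewster: tan θ_B = n₂/n₁ = 0.8343.
θ_B = arctan(0.8343) = 39.84°.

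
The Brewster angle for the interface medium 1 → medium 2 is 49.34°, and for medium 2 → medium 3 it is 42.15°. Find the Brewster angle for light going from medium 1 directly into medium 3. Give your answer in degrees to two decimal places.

tan θ_B(1→2) = n₂/n₁ = tan 49.34° = 1.1643.
tan θ_B(2→3) = n₃/n₂ = tan 42.15° = 0.9052.
Multiplying, n₃/n₁ = 1.1643 × 0.9052 = 1.0538, and θ_B(1→3) = arctan 1.0538 = 46.50°.

θ_B ≈ 46.50°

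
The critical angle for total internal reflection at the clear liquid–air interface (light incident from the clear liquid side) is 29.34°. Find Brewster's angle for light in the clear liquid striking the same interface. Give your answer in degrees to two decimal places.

θ_B ≈ 26.10°

At the critical angle sin θ_c = n₂/n₁, giving n₂/n₁ = sin 29.34° = 0.4900.
Then tan θ_B = n₂/n₁ = 0.4900, so θ_B = arctan 0.4900 = 26.10°.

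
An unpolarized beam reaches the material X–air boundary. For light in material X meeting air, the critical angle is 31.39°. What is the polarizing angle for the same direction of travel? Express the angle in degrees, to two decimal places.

At the critical angle sin θ_c = n₂/n₁, giving n₂/n₁ = sin 31.39° = 0.5209.
Then tan θ_B = n₂/n₁ = 0.5209, so θ_B = arctan 0.5209 = 27.51°.

θ_B ≈ 27.51°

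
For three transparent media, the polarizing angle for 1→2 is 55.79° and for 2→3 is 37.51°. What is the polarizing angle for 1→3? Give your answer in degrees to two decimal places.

Each Brewster angle gives a ratio: n₂/n₁ = tan 55.79° = 1.4709, n₃/n₂ = tan 37.51° = 0.7676.
Multiplying, n₃/n₁ = 1.4709 × 0.7676 = 1.1291, and θ_B(1→3) = arctan 1.1291 = 48.47°.

θ_B ≈ 48.47°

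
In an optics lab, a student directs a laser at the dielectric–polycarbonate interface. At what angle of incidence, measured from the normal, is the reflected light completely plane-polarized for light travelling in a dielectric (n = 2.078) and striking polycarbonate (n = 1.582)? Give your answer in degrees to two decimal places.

Brewster's condition: tan θ_B = n₂/n₁ = 1.582/2.078 = 0.7613.
θ_B = arctan(0.7613) = 37.28°.

θ_B ≈ 37.28°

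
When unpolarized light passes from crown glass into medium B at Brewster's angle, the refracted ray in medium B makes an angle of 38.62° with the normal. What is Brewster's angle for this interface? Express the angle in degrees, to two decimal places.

θ_B ≈ 51.38°

At Brewster's angle the reflected and refracted rays are perpendicular, so θ_B + θ_t = 90°.
θ_B = 90° − 38.62° = 51.38°.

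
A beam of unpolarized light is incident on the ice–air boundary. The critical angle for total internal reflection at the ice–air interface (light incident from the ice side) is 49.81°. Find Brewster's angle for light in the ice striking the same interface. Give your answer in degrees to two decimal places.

sin θ_c = n₂/n₁, so n₂/n₁ = sin 49.81° = 0.7639.
Brewster: tan θ_B = n₂/n₁ = 0.7639.
θ_B = arctan(0.7639) = 37.38°.

θ_B ≈ 37.38°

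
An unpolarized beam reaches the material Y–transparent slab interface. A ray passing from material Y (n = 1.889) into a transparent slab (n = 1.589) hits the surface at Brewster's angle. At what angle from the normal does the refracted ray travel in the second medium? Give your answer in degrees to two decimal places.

θ_B = arctan(n₂/n₁) = arctan(1.589/1.889) = 40.07°.
Since θ_B + θ_t = 90° at Brewster incidence, θ_t = 90° − 40.07° = 49.93°.

θ_t ≈ 49.93°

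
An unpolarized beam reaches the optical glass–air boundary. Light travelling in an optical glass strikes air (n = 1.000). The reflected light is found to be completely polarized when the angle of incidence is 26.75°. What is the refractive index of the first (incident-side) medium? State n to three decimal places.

n ≈ 1.984

Brewster's law: tan θ_B = n₂/n₁ (light incident in an optical glass, refracted into air).
n₁ = n₂ / tan θ_B = 1.000 / tan 26.75° = 1.984.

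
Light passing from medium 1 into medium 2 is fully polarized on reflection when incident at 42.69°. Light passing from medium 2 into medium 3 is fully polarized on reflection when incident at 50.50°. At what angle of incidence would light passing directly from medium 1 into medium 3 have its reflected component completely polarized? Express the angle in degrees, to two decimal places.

θ_B ≈ 48.21°

n₂/n₁ = tan 42.69° = 0.9225 and n₃/n₂ = tan 50.50° = 1.2131.
Multiplying, n₃/n₁ = 0.9225 × 1.2131 = 1.1190, and θ_B(1→3) = arctan 1.1190 = 48.21°.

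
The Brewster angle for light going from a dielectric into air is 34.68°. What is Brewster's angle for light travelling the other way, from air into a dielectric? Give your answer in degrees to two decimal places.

The two Brewster angles are complementary: θ_B' = 90° − θ_B = 90° − 34.68° = 55.32°.

θ_B' ≈ 55.32°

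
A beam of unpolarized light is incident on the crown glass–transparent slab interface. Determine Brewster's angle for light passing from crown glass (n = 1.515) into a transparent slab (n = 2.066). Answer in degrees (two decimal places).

At Brewster's angle the reflected and refracted rays are perpendicular, which with Snell's law gives tan θ_B = n₂/n₁.
Brewster's condition: tan θ_B = n₂/n₁ = 2.066/1.515 = 1.3637.
θ_B = arctan(1.3637) = 53.75°.

θ_B ≈ 53.75°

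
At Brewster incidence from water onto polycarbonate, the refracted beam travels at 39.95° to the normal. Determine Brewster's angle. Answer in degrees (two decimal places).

θ_B ≈ 50.05°

At Brewster's angle the reflected and refracted rays are perpendicular, so θ_B + θ_t = 90°.
So θ_B = 90° − θ_t = 90° − 39.95° = 50.05°.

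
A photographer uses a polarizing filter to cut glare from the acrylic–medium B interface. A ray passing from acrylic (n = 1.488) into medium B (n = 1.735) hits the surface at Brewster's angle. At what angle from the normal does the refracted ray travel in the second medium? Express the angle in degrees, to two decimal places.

First find Brewster's angle: tan θ_B = 1.735/1.488 = 1.1660, giving θ_B = 49.38°.
The refracted ray is perpendicular to the reflected ray, so θ_t = 90° − θ_B = 40.62°.

θ_t ≈ 40.62°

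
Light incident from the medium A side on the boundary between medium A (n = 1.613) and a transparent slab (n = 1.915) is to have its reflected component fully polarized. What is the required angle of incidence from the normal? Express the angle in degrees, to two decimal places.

The reflected p-component vanishes when tan θ_B = n₂/n₁.
Brewster's condition: tan θ_B = n₂/n₁ = 1.915/1.613 = 1.1872.
So θ_B = arctan 1.1872 = 49.89°.

θ_B ≈ 49.89°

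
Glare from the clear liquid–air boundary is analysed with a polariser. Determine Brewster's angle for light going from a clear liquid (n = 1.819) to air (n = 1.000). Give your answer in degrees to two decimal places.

θ_B ≈ 28.80°

At Brewster's angle the reflected and refracted rays are perpendicular, which with Snell's law gives tan θ_B = n₂/n₁.
Brewster's condition: tan θ_B = n₂/n₁ = 1.000/1.819 = 0.5498. Taking the arctangent, θ_B = 28.80°.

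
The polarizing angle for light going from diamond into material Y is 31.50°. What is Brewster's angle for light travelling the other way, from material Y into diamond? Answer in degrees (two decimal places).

The two Brewster angles are complementary: θ_B' = 90° − θ_B = 90° − 31.50° = 58.50°.

θ_B' ≈ 58.50°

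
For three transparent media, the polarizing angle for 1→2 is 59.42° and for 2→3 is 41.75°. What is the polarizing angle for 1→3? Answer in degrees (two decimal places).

θ_B ≈ 56.49°

Each Brewster angle gives a ratio: n₂/n₁ = tan 59.42° = 1.6923, n₃/n₂ = tan 41.75° = 0.8925.
n₃/n₁ = 1.5104. Then tan θ_B(1→3) = n₃/n₁, so θ_B(1→3) = arctan(1.5104) = 56.49°.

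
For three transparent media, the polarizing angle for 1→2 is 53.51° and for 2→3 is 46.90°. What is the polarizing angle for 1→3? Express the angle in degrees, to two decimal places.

θ_B ≈ 55.31°

tan θ_B(1→2) = n₂/n₁ = tan 53.51° = 1.3519.
tan θ_B(2→3) = n₃/n₂ = tan 46.90° = 1.0686.
n₃/n₁ = 1.4447. Then tan θ_B(1→3) = n₃/n₁, so θ_B(1→3) = arctan(1.4447) = 55.31°.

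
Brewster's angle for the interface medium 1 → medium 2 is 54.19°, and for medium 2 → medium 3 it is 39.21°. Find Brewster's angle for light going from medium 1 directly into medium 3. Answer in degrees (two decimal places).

tan θ_B(1→2) = n₂/n₁ = tan 54.19° = 1.3860.
tan θ_B(2→3) = n₃/n₂ = tan 39.21° = 0.8159.
n₃/n₁ = 1.1308. Then tan θ_B(1→3) = n₃/n₁, so θ_B(1→3) = arctan(1.1308) = 48.51°.

θ_B ≈ 48.51°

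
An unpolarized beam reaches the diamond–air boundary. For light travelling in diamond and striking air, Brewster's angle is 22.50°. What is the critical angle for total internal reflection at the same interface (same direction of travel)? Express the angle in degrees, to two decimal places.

θ_c ≈ 24.47°

n₂/n₁ = tan 22.50° = 0.4142; the critical angle satisfies sin θ_c = n₂/n₁.
θ_c = arcsin(0.4142) = 24.47°.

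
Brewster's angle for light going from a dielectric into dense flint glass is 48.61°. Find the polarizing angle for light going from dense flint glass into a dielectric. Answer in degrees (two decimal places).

The two Brewster angles are complementary: θ_B' = 90° − θ_B = 90° − 48.61° = 41.39°.

θ_B' ≈ 41.39°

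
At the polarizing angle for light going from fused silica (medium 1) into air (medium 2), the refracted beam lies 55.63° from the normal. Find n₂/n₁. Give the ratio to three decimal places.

θ_B + θ_t = 90°, so θ_B = 90° − 55.63° = 34.37°.
Then n₂/n₁ = tan θ_B = tan 34.37° = 0.684.

n₂/n₁ ≈ 0.684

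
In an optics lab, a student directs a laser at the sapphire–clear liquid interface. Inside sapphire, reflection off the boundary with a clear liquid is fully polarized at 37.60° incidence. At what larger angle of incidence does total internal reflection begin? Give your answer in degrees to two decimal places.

θ_c ≈ 50.36°

n₂/n₁ = tan 37.60° = 0.7701; the critical angle satisfies sin θ_c = n₂/n₁.
θ_c = arcsin(0.7701) = 50.36°.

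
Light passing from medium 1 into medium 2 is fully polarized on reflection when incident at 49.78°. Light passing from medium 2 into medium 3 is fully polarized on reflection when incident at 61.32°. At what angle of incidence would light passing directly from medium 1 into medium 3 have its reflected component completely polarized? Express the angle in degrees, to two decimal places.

θ_B ≈ 65.17°

tan θ_B(1→2) = n₂/n₁ = tan 49.78° = 1.1825.
tan θ_B(2→3) = n₃/n₂ = tan 61.32° = 1.8281.
So n₃/n₁ = (n₂/n₁)(n₃/n₂) = 1.1825 × 1.8281 = 2.1617.
θ_B(1→3) = arctan(2.1617) = 65.17°.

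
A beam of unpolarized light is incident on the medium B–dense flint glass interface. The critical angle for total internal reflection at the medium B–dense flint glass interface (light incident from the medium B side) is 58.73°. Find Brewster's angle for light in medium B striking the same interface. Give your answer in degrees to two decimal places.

θ_B ≈ 40.52°

sin θ_c = n₂/n₁, so n₂/n₁ = sin 58.73° = 0.8547.
Brewster: tan θ_B = n₂/n₁ = 0.8547.
θ_B = arctan(0.8547) = 40.52°.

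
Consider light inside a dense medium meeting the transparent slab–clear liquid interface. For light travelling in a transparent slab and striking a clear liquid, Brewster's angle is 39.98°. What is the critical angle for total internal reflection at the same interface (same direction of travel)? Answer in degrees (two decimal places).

n₂/n₁ = tan 39.98° = 0.8385; the critical angle satisfies sin θ_c = n₂/n₁.
θ_c = arcsin(0.8385) = 56.98°.

θ_c ≈ 56.98°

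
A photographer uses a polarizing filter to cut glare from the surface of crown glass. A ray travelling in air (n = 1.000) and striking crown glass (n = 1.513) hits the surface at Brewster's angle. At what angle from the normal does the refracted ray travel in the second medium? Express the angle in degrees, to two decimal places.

θ_t ≈ 33.46°

First find Brewster's angle: tan θ_B = 1.513/1.000 = 1.5130, giving θ_B = 56.54°.
The refracted ray is perpendicular to the reflected ray, so θ_t = 90° − θ_B = 33.46°.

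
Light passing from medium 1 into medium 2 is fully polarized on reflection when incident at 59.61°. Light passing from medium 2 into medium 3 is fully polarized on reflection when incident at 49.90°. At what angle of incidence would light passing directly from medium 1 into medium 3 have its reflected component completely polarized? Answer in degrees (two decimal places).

Each Brewster angle gives a ratio: n₂/n₁ = tan 59.61° = 1.7051, n₃/n₂ = tan 49.90° = 1.1875.
So n₃/n₁ = (n₂/n₁)(n₃/n₂) = 1.7051 × 1.1875 = 2.0249.
θ_B(1→3) = arctan(2.0249) = 63.72°.

θ_B ≈ 63.72°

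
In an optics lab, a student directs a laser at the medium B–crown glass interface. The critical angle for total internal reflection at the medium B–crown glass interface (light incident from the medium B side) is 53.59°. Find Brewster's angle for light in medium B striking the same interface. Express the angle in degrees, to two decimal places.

n₂/n₁ = sin θ_c = sin 53.59° = 0.8048.
tan θ_B equals the same ratio, so θ_B = arctan(0.8048) = 38.83°.

θ_B ≈ 38.83°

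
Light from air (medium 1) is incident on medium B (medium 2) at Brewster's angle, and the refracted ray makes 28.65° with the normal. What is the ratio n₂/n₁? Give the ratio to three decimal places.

θ_B + θ_t = 90°, so θ_B = 90° − 28.65° = 61.35°.
Then n₂/n₁ = tan θ_B = tan 61.35° = 1.830.

n₂/n₁ ≈ 1.830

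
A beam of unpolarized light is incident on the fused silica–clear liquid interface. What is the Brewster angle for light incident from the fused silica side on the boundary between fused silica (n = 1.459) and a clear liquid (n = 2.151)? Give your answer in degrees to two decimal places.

tan θ_B = n₂/n₁ = 2.151/1.459 = 1.4743.
θ_B = arctan(1.4743) = 55.85°.

θ_B ≈ 55.85°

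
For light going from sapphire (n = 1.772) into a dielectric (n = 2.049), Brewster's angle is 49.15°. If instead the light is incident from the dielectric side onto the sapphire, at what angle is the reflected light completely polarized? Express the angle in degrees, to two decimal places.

Reversing the direction swaps n₁ and n₂, so tan θ_B' = 1/tan θ_B and θ_B' = 90° − θ_B.
Hence θ_B' = 90° − 49.15° = 40.85°.

θ_B' ≈ 40.85°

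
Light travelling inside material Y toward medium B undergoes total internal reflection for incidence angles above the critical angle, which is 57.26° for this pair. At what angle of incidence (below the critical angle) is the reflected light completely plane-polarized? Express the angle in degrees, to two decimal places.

At the critical angle sin θ_c = n₂/n₁, giving n₂/n₁ = sin 57.26° = 0.8411.
Then tan θ_B = n₂/n₁ = 0.8411, so θ_B = arctan 0.8411 = 40.07°.

θ_B ≈ 40.07°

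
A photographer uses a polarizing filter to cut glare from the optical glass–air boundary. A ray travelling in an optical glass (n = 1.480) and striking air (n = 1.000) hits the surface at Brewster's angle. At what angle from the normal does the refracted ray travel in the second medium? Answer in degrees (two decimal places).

θ_B = arctan(n₂/n₁) = arctan(1.000/1.480) = 34.05°.
Since θ_B + θ_t = 90° at Brewster incidence, θ_t = 90° − 34.05° = 55.95°.

θ_t ≈ 55.95°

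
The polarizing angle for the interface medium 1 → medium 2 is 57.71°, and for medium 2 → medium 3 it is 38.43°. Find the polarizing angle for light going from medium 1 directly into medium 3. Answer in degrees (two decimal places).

Each Brewster angle gives a ratio: n₂/n₁ = tan 57.71° = 1.5825, n₃/n₂ = tan 38.43° = 0.7934.
n₃/n₁ = 1.2556. Then tan θ_B(1→3) = n₃/n₁, so θ_B(1→3) = arctan(1.2556) = 51.46°.

θ_B ≈ 51.46°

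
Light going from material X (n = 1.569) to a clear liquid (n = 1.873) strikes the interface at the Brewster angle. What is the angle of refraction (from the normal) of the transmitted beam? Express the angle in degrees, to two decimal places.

θ_t ≈ 39.95°

First find Brewster's angle: tan θ_B = 1.873/1.569 = 1.1938, giving θ_B = 50.05°.
Since θ_B + θ_t = 90° at Brewster incidence, θ_t = 90° − 50.05° = 39.95°.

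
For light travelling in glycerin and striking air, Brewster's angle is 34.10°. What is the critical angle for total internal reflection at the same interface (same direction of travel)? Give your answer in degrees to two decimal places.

θ_c ≈ 42.61°

tan θ_B = n₂/n₁ = tan 34.10° = 0.6771.
Total internal reflection: sin θ_c = n₂/n₁ = 0.6771.
θ_c = arcsin(0.6771) = 42.61°.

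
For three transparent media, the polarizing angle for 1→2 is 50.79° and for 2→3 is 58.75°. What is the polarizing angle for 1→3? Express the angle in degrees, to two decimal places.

θ_B ≈ 63.66°

tan θ_B(1→2) = n₂/n₁ = tan 50.79° = 1.2257.
tan θ_B(2→3) = n₃/n₂ = tan 58.75° = 1.6479.
Multiplying, n₃/n₁ = 1.2257 × 1.6479 = 2.0199, and θ_B(1→3) = arctan 2.0199 = 63.66°.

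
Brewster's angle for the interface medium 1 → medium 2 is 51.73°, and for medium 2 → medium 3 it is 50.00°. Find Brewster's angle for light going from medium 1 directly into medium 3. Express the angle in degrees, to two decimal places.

θ_B ≈ 56.50°

Each Brewster angle gives a ratio: n₂/n₁ = tan 51.73° = 1.2676, n₃/n₂ = tan 50.00° = 1.1918.
n₃/n₁ = 1.5106. Then tan θ_B(1→3) = n₃/n₁, so θ_B(1→3) = arctan(1.5106) = 56.50°.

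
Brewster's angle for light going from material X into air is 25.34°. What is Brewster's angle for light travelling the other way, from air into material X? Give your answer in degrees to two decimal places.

θ_B' ≈ 64.66°

tan θ_B' = n₁/n₂ = 1/tan θ_B, so θ_B' = 90° − θ_B.
θ_B' = 90° − 25.34° = 64.66°.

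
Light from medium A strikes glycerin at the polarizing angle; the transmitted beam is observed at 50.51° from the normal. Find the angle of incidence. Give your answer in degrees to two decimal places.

θ_B ≈ 39.49°

Since the reflected and refracted rays are at right angles at the polarizing angle, θ_B + θ_t = 90°.
So θ_B = 90° − θ_t = 90° − 50.51° = 39.49°.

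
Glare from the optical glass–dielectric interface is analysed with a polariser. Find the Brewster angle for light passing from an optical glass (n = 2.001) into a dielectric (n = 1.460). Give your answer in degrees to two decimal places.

Brewster's condition: tan θ_B = n₂/n₁ = 1.460/2.001 = 0.7296. Taking the arctangent, θ_B = 36.12°.

θ_B ≈ 36.12°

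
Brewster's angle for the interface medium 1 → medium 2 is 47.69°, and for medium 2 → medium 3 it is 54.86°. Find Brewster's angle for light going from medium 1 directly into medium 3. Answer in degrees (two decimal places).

θ_B ≈ 57.35°

tan θ_B(1→2) = n₂/n₁ = tan 47.69° = 1.0986.
tan θ_B(2→3) = n₃/n₂ = tan 54.86° = 1.4207.
So n₃/n₁ = (n₂/n₁)(n₃/n₂) = 1.0986 × 1.4207 = 1.5608.
θ_B(1→3) = arctan(1.5608) = 57.35°.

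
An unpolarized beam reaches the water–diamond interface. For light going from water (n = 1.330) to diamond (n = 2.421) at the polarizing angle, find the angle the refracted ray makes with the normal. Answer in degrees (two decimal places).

tan θ_B = n₂/n₁ = 2.421/1.330 = 1.8203, so θ_B = 61.22°.
The refracted ray is perpendicular to the reflected ray, so θ_t = 90° − θ_B = 28.78°.

θ_t ≈ 28.78°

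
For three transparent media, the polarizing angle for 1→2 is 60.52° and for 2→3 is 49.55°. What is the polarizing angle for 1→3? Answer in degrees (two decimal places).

tan θ_B(1→2) = n₂/n₁ = tan 60.52° = 1.7689.
tan θ_B(2→3) = n₃/n₂ = tan 49.55° = 1.1729.
Multiplying, n₃/n₁ = 1.7689 × 1.1729 = 2.0748, and θ_B(1→3) = arctan 2.0748 = 64.27°.

θ_B ≈ 64.27°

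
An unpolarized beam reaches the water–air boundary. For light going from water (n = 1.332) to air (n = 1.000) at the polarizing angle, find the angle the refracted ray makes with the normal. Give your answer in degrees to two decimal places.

tan θ_B = n₂/n₁ = 1.000/1.332 = 0.7508, so θ_B = 36.90°.
The refracted ray is perpendicular to the reflected ray, so θ_t = 90° − θ_B = 53.10°.

θ_t ≈ 53.10°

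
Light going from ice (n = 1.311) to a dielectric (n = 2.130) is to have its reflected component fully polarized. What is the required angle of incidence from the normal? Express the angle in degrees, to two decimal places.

Here n₂/n₁ = 2.130/1.311 = 1.6247, and Brewster's law gives tan θ_B = n₂/n₁.
θ_B = arctan(1.6247) = 58.39°.

θ_B ≈ 58.39°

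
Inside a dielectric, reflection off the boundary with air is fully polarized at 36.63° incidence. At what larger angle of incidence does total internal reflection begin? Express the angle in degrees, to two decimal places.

θ_c ≈ 48.03°

From Brewster, n₂/n₁ = tan θ_B = tan 36.63° = 0.7435.
Then sin θ_c = n₂/n₁ = 0.7435, so θ_c = arcsin 0.7435 = 48.03°.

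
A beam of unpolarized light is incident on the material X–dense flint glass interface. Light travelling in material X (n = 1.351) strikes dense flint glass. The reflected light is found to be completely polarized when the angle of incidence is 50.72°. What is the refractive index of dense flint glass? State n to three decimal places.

Full polarization of the reflected beam means tan θ_B = n₂/n₁, where n₁ is the incident medium (material X).
n₂ = n₁ tan θ_B = 1.351 × tan 50.72° = 1.652.

n ≈ 1.652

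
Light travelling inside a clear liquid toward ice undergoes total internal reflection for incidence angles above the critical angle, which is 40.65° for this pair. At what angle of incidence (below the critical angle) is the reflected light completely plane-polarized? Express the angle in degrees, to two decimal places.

θ_B ≈ 33.08°

At the critical angle sin θ_c = n₂/n₁, giving n₂/n₁ = sin 40.65° = 0.6514.
Then tan θ_B = n₂/n₁ = 0.6514, so θ_B = arctan 0.6514 = 33.08°.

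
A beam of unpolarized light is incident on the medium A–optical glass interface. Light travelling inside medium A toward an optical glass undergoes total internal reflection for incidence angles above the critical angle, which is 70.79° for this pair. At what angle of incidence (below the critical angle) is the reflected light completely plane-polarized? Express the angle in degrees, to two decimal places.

θ_B ≈ 43.36°

n₂/n₁ = sin θ_c = sin 70.79° = 0.9443.
tan θ_B equals the same ratio, so θ_B = arctan(0.9443) = 43.36°.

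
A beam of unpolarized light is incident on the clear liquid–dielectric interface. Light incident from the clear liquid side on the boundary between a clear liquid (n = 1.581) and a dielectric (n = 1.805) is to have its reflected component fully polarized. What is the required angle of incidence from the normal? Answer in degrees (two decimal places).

θ_B ≈ 48.78°

tan θ_B = n₂/n₁ = 1.805/1.581 = 1.1417.
θ_B = arctan(1.1417) = 48.78°.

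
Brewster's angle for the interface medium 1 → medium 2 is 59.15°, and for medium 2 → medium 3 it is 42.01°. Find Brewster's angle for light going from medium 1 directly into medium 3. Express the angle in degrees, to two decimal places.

tan θ_B(1→2) = n₂/n₁ = tan 59.15° = 1.6742.
tan θ_B(2→3) = n₃/n₂ = tan 42.01° = 0.9007.
n₃/n₁ = 1.5080. Then tan θ_B(1→3) = n₃/n₁, so θ_B(1→3) = arctan(1.5080) = 56.45°.

θ_B ≈ 56.45°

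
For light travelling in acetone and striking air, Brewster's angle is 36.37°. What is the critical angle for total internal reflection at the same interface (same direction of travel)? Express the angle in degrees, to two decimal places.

θ_c ≈ 47.43°

From Brewster, n₂/n₁ = tan θ_B = tan 36.37° = 0.7365.
Then sin θ_c = n₂/n₁ = 0.7365, so θ_c = arcsin 0.7365 = 47.43°.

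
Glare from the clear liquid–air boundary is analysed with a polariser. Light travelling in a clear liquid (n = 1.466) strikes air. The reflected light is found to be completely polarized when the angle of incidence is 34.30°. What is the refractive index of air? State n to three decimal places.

n ≈ 1.000

Brewster's law: tan θ_B = n₂/n₁ (light incident in a clear liquid, refracted into air).
n₂ = n₁ tan θ_B = 1.466 × tan 34.30° = 1.000.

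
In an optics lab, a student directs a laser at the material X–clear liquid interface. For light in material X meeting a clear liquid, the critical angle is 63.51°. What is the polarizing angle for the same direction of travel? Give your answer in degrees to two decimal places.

At the critical angle sin θ_c = n₂/n₁, giving n₂/n₁ = sin 63.51° = 0.8950.
Then tan θ_B = n₂/n₁ = 0.8950, so θ_B = arctan 0.8950 = 41.83°.

θ_B ≈ 41.83°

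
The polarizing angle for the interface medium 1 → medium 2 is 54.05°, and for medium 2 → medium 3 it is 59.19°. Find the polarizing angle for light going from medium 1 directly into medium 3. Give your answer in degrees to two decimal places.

tan θ_B(1→2) = n₂/n₁ = tan 54.05° = 1.3789.
tan θ_B(2→3) = n₃/n₂ = tan 59.19° = 1.6769.
Multiplying, n₃/n₁ = 1.3789 × 1.6769 = 2.3122, and θ_B(1→3) = arctan 2.3122 = 66.61°.

θ_B ≈ 66.61°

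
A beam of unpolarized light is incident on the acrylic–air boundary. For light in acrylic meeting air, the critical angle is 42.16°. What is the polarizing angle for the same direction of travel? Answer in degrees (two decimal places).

θ_B ≈ 33.87°

At the critical angle sin θ_c = n₂/n₁, giving n₂/n₁ = sin 42.16° = 0.6712.
Then tan θ_B = n₂/n₁ = 0.6712, so θ_B = arctan 0.6712 = 33.87°.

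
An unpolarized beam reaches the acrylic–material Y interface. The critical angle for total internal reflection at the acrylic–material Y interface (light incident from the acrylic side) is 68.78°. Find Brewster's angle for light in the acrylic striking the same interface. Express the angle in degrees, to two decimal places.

θ_B ≈ 42.99°

At the critical angle sin θ_c = n₂/n₁, giving n₂/n₁ = sin 68.78° = 0.9322.
Then tan θ_B = n₂/n₁ = 0.9322, so θ_B = arctan 0.9322 = 42.99°.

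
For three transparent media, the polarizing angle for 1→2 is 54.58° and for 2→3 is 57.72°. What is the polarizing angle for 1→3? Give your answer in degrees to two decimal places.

Each Brewster angle gives a ratio: n₂/n₁ = tan 54.58° = 1.4061, n₃/n₂ = tan 57.72° = 1.5831.
Multiplying, n₃/n₁ = 1.4061 × 1.5831 = 2.2259, and θ_B(1→3) = arctan 2.2259 = 65.81°.

θ_B ≈ 65.81°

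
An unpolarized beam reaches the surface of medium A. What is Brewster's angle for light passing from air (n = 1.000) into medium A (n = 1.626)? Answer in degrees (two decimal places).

At Brewster's angle the reflected and refracted rays are perpendicular, which with Snell's law gives tan θ_B = n₂/n₁.
Brewster's condition: tan θ_B = n₂/n₁ = 1.626/1.000 = 1.6260.
So θ_B = arctan 1.6260 = 58.41°.

θ_B ≈ 58.41°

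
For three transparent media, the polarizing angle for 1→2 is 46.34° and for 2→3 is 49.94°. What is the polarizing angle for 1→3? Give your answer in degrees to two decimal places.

tan θ_B(1→2) = n₂/n₁ = tan 46.34° = 1.0479.
tan θ_B(2→3) = n₃/n₂ = tan 49.94° = 1.1892.
So n₃/n₁ = (n₂/n₁)(n₃/n₂) = 1.0479 × 1.1892 = 1.2462.
θ_B(1→3) = arctan(1.2462) = 51.25°.

θ_B ≈ 51.25°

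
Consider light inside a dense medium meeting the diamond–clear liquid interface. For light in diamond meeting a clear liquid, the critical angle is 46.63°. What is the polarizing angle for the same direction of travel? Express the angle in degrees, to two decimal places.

At the critical angle sin θ_c = n₂/n₁, giving n₂/n₁ = sin 46.63° = 0.7269.
Then tan θ_B = n₂/n₁ = 0.7269, so θ_B = arctan 0.7269 = 36.01°.

θ_B ≈ 36.01°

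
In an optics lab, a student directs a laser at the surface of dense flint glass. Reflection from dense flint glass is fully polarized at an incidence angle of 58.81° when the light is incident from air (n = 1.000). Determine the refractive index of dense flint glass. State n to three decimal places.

n ≈ 1.652

Full polarization of the reflected beam means tan θ_B = n₂/n₁, where n₁ is the incident medium (air).
n₂ = n₁ tan θ_B = 1.000 × tan 58.81° = 1.652.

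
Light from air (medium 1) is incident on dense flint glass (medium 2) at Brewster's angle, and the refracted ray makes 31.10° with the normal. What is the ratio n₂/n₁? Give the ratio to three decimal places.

n₂/n₁ ≈ 1.658

θ_B + θ_t = 90°, so θ_B = 90° − 31.10° = 58.90°.
tan θ_B = n₂/n₁, so n₂/n₁ = tan 58.90° = 1.658.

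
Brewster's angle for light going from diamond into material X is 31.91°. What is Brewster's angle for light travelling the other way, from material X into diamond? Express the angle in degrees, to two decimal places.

θ_B' ≈ 58.09°

tan θ_B' = n₁/n₂ = 1/tan θ_B, so θ_B' = 90° − θ_B.
θ_B' = 90° − 31.91° = 58.09°.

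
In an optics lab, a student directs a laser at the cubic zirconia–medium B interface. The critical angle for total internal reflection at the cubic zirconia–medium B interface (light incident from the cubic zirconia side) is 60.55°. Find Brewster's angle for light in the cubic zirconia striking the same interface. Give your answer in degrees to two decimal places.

θ_B ≈ 41.05°

sin θ_c = n₂/n₁, so n₂/n₁ = sin 60.55° = 0.8708.
Brewster: tan θ_B = n₂/n₁ = 0.8708.
θ_B = arctan(0.8708) = 41.05°.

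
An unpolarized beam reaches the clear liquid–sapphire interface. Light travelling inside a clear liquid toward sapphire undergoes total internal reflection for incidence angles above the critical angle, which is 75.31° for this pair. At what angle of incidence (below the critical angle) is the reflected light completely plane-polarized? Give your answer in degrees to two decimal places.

sin θ_c = n₂/n₁, so n₂/n₁ = sin 75.31° = 0.9673.
Brewster: tan θ_B = n₂/n₁ = 0.9673.
θ_B = arctan(0.9673) = 44.05°.

θ_B ≈ 44.05°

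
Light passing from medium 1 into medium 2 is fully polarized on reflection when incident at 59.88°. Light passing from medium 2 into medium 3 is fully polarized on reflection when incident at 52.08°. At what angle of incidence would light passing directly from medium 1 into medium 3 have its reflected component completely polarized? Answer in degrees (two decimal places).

θ_B ≈ 65.68°

tan θ_B(1→2) = n₂/n₁ = tan 59.88° = 1.7237.
tan θ_B(2→3) = n₃/n₂ = tan 52.08° = 1.2836.
n₃/n₁ = 2.2126. Then tan θ_B(1→3) = n₃/n₁, so θ_B(1→3) = arctan(2.2126) = 65.68°.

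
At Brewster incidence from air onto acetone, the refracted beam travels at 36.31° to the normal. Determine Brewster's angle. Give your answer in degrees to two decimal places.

At Brewster's angle the reflected and refracted rays are perpendicular, so θ_B + θ_t = 90°.
So θ_B = 90° − θ_t = 90° − 36.31° = 53.69°.

θ_B ≈ 53.69°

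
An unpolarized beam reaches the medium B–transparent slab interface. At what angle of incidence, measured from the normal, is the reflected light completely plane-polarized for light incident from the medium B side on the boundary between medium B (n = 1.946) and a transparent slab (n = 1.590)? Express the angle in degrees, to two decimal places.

Here n₂/n₁ = 1.590/1.946 = 0.8171, and Brewster's law gives tan θ_B = n₂/n₁.
θ_B = arctan(0.8171) = 39.25°.

θ_B ≈ 39.25°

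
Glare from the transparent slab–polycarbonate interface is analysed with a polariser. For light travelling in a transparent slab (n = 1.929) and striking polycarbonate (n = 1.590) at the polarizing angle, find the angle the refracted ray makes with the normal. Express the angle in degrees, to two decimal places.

θ_t ≈ 50.50°

tan θ_B = n₂/n₁ = 1.590/1.929 = 0.8243, so θ_B = 39.50°.
At Brewster's angle the reflected and refracted rays are perpendicular, so θ_t = 90° − θ_B = 90° − 39.50° = 50.50°.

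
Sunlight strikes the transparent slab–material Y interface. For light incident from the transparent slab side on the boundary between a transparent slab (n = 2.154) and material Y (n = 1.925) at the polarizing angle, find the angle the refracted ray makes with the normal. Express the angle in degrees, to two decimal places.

θ_t ≈ 48.21°

tan θ_B = n₂/n₁ = 1.925/2.154 = 0.8937, so θ_B = 41.79°.
At Brewster's angle the reflected and refracted rays are perpendicular, so θ_t = 90° − θ_B = 90° − 41.79° = 48.21°.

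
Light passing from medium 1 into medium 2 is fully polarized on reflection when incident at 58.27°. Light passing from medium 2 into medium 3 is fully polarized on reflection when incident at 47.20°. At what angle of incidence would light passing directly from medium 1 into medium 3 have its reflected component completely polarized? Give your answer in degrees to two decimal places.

tan θ_B(1→2) = n₂/n₁ = tan 58.27° = 1.6172.
tan θ_B(2→3) = n₃/n₂ = tan 47.20° = 1.0799.
So n₃/n₁ = (n₂/n₁)(n₃/n₂) = 1.6172 × 1.0799 = 1.7465.
θ_B(1→3) = arctan(1.7465) = 60.21°.

θ_B ≈ 60.21°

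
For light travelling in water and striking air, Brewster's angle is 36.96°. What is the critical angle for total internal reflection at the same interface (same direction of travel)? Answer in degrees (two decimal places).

n₂/n₁ = tan 36.96° = 0.7525; the critical angle satisfies sin θ_c = n₂/n₁.
θ_c = arcsin(0.7525) = 48.80°.

θ_c ≈ 48.80°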